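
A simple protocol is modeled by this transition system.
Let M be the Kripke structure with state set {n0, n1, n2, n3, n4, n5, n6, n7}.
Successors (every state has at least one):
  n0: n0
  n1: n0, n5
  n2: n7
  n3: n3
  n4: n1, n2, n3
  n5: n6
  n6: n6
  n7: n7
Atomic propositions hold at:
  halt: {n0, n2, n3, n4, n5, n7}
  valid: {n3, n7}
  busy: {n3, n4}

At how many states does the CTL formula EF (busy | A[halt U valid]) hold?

A[halt U valid]: least fixpoint, start Z0 = Sat(valid) = {n3, n7}, add states in Sat(halt) with every successor in Z. Z1 = {n2, n3, n7}; fixed.
Sat(A[halt U valid]) = {n2, n3, n7}
Sat(busy | A[halt U valid]) = {n2, n3, n4, n7}
EF (busy | A[halt U valid]): least fixpoint, start Z0 = {n2, n3, n4, n7}, add states with some successor in Z. Already a fixed point.
Sat(EF (busy | A[halt U valid])) = {n2, n3, n4, n7}
|Sat(EF (busy | A[halt U valid]))| = |{n2, n3, n4, n7}| = 4.

4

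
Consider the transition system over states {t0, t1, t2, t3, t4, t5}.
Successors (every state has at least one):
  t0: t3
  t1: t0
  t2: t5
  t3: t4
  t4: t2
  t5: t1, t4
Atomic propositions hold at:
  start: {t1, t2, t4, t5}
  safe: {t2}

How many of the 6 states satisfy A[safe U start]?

A[safe U start]: least fixpoint, start Z0 = Sat(start) = {t1, t2, t4, t5}, add states in Sat(safe) with every successor in Z. Already a fixed point.
Sat(A[safe U start]) = {t1, t2, t4, t5}
|Sat(A[safe U start])| = |{t1, t2, t4, t5}| = 4.

4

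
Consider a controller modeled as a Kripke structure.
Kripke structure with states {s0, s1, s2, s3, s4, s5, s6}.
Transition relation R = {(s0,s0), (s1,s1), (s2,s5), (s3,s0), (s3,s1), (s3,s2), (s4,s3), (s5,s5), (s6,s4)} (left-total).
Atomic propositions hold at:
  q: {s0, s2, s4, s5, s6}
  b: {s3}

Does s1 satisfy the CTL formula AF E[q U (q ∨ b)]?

No

Sat(q ∨ b) = {s0, s2, s3, s4, s5, s6}
E[q U (q ∨ b)]: least fixpoint, start Z0 = Sat((q ∨ b)) = {s0, s2, s3, s4, s5, s6}, add states in Sat(q) with some successor in Z. Already a fixed point.
Sat(E[q U (q ∨ b)]) = {s0, s2, s3, s4, s5, s6}
AF E[q U (q ∨ b)]: least fixpoint, start Z0 = {s0, s2, s3, s4, s5, s6}, add states with every successor in Z. Already a fixed point.
Sat(AF E[q U (q ∨ b)]) = {s0, s2, s3, s4, s5, s6}
s1 ∉ Sat(AF E[q U (q ∨ b)]) = {s0, s2, s3, s4, s5, s6}, so the formula does not hold at s1.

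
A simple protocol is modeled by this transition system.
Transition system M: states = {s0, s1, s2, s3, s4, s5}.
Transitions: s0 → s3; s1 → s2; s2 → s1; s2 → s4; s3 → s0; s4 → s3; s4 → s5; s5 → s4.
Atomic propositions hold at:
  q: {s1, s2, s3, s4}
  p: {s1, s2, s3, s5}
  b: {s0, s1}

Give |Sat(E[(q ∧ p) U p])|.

Sat(q ∧ p) = {s1, s2, s3}
E[(q ∧ p) U p]: least fixpoint, start Z0 = Sat(p) = {s1, s2, s3, s5}, add states in Sat(q ∧ p) with some successor in Z. Already a fixed point.
Sat(E[(q ∧ p) U p]) = {s1, s2, s3, s5}
|Sat(E[(q ∧ p) U p])| = |{s1, s2, s3, s5}| = 4.

4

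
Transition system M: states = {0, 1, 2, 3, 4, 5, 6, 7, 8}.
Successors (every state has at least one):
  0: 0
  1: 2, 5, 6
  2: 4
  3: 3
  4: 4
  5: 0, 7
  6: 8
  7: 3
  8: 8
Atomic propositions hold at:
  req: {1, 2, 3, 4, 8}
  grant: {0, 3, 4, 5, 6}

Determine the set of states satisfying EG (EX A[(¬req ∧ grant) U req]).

{1, 2, 3, 4, 6, 7, 8}

Sat(¬req) = {0, 5, 6, 7}
Sat(¬req ∧ grant) = {0, 5, 6}
A[(¬req ∧ grant) U req]: least fixpoint, start Z0 = Sat(req) = {1, 2, 3, 4, 8}, add states in Sat(¬req ∧ grant) with every successor in Z. Z1 = {1, 2, 3, 4, 6, 8}; fixed.
Sat(A[(¬req ∧ grant) U req]) = {1, 2, 3, 4, 6, 8}
Sat(EX A[(¬req ∧ grant) U req]) = {s : some successor in {1, 2, 3, 4, 6, 8}} = {1, 2, 3, 4, 6, 7, 8}
EG (EX A[(¬req ∧ grant) U req]): greatest fixpoint, start Z0 = {1, 2, 3, 4, 6, 7, 8}, keep only states in Sat with some successor in Z. Already a fixed point.
Sat(EG (EX A[(¬req ∧ grant) U req])) = {1, 2, 3, 4, 6, 7, 8}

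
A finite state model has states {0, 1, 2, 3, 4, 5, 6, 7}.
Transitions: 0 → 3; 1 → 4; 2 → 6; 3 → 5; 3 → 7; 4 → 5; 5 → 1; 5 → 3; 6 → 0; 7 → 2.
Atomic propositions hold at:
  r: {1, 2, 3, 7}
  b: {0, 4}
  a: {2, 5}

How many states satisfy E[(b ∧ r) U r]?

Sat(b ∧ r) = ∅
E[(b ∧ r) U r]: least fixpoint, start Z0 = Sat(r) = {1, 2, 3, 7}, add states in Sat(b ∧ r) with some successor in Z. Already a fixed point.
Sat(E[(b ∧ r) U r]) = {1, 2, 3, 7}
|Sat(E[(b ∧ r) U r])| = |{1, 2, 3, 7}| = 4.

4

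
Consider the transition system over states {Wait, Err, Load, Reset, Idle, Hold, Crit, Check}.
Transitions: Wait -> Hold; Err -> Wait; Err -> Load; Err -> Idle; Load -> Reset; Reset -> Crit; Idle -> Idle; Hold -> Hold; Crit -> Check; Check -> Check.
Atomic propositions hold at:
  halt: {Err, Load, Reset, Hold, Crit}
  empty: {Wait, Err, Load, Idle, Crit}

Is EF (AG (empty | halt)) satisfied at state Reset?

Sat(empty | halt) = {Wait, Err, Load, Reset, Idle, Hold, Crit}
AG (empty | halt): greatest fixpoint, start Z0 = {Wait, Err, Load, Reset, Idle, Hold, Crit}, keep only states in Sat with every successor in Z. Z1 = {Wait, Err, Load, Reset, Idle, Hold}; Z2 = {Wait, Err, Load, Idle, Hold}; Z3 = {Wait, Err, Idle, Hold}; Z4 = {Wait, Idle, Hold}; fixed.
Sat(AG (empty | halt)) = {Wait, Idle, Hold}
EF (AG (empty | halt)): least fixpoint, start Z0 = {Wait, Idle, Hold}, add states with some successor in Z. Z1 = {Wait, Err, Idle, Hold}; fixed.
Sat(EF (AG (empty | halt))) = {Wait, Err, Idle, Hold}
Reset ∉ Sat(EF (AG (empty | halt))) = {Wait, Err, Idle, Hold}, so the formula does not hold at Reset.

No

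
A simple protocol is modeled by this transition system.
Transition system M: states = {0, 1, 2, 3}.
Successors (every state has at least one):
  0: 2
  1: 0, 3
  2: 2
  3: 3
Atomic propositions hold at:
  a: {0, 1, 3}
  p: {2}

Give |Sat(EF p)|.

EF p: least fixpoint, start Z0 = {2}, add states with some successor in Z. Z1 = {0, 2}; Z2 = {0, 1, 2}; fixed.
Sat(EF p) = {0, 1, 2}
|Sat(EF p)| = |{0, 1, 2}| = 3.

3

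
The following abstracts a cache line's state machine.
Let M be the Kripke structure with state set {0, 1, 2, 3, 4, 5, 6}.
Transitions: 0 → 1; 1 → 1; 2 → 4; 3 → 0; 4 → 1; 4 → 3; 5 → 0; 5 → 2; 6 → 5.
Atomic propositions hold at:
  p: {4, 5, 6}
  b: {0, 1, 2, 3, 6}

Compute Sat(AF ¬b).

{2, 4, 5, 6}

Sat(¬b) = {4, 5}
AF ¬b: least fixpoint, start Z0 = {4, 5}, add states with every successor in Z. Z1 = {2, 4, 5, 6}; fixed.
Sat(AF ¬b) = {2, 4, 5, 6}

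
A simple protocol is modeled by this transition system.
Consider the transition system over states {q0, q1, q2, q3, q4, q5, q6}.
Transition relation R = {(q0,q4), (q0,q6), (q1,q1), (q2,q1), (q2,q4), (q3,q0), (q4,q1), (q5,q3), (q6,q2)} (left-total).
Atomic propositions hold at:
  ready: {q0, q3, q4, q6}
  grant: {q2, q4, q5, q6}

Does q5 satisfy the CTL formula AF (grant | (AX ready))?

Yes

Sat(AX ready) = {s : every successor in {q0, q3, q4, q6}} = {q0, q3, q5}
Sat(grant | (AX ready)) = {q0, q2, q3, q4, q5, q6}
AF (grant | (AX ready)): least fixpoint, start Z0 = {q0, q2, q3, q4, q5, q6}, add states with every successor in Z. Already a fixed point.
Sat(AF (grant | (AX ready))) = {q0, q2, q3, q4, q5, q6}
q5 ∈ Sat(AF (grant | (AX ready))) = {q0, q2, q3, q4, q5, q6}, so the formula holds at q5.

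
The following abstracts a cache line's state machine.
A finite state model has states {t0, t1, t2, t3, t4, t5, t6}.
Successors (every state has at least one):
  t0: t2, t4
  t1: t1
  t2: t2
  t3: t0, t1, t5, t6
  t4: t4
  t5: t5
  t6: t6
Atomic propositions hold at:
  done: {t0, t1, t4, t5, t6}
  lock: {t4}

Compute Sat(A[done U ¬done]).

Sat(¬done) = {t2, t3}
A[done U ¬done]: least fixpoint, start Z0 = Sat(¬done) = {t2, t3}, add states in Sat(done) with every successor in Z. Already a fixed point.
Sat(A[done U ¬done]) = {t2, t3}

{t2, t3}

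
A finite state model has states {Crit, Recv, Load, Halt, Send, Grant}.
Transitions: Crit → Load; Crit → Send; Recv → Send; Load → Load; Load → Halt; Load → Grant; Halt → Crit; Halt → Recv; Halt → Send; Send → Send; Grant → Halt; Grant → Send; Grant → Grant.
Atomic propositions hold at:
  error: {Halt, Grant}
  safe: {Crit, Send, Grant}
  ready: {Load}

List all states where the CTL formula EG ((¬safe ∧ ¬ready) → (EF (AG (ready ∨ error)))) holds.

{Crit, Load, Send, Grant}

Sat(¬safe) = {Recv, Load, Halt}
Sat(¬ready) = {Crit, Recv, Halt, Send, Grant}
Sat(¬safe ∧ ¬ready) = {Recv, Halt}
Sat(ready ∨ error) = {Load, Halt, Grant}
AG (ready ∨ error): greatest fixpoint, start Z0 = {Load, Halt, Grant}, keep only states in Sat with every successor in Z. Z1 = {Load}; Z2 = ∅; fixed.
Sat(AG (ready ∨ error)) = ∅
EF (AG (ready ∨ error)): least fixpoint, start Z0 = ∅, add states with some successor in Z. Already a fixed point.
Sat(EF (AG (ready ∨ error))) = ∅
Sat((¬safe ∧ ¬ready) → (EF (AG (ready ∨ error)))) = {Crit, Load, Send, Grant}
EG ((¬safe ∧ ¬ready) → (EF (AG (ready ∨ error)))): greatest fixpoint, start Z0 = {Crit, Load, Send, Grant}, keep only states in Sat with some successor in Z. Already a fixed point.
Sat(EG ((¬safe ∧ ¬ready) → (EF (AG (ready ∨ error))))) = {Crit, Load, Send, Grant}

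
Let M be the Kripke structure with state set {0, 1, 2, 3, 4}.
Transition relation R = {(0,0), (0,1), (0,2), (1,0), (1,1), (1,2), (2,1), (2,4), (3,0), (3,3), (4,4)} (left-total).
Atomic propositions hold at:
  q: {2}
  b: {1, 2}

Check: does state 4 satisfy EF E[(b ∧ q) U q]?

No

Sat(b ∧ q) = {2}
E[(b ∧ q) U q]: least fixpoint, start Z0 = Sat(q) = {2}, add states in Sat(b ∧ q) with some successor in Z. Already a fixed point.
Sat(E[(b ∧ q) U q]) = {2}
EF E[(b ∧ q) U q]: least fixpoint, start Z0 = {2}, add states with some successor in Z. Z1 = {0, 1, 2}; Z2 = {0, 1, 2, 3}; fixed.
Sat(EF E[(b ∧ q) U q]) = {0, 1, 2, 3}
4 ∉ Sat(EF E[(b ∧ q) U q]) = {0, 1, 2, 3}, so the formula does not hold at 4.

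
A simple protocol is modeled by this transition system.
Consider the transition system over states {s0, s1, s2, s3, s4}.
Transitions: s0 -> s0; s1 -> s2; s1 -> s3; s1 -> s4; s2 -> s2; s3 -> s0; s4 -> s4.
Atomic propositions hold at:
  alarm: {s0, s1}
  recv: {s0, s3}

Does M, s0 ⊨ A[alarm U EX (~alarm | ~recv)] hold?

Sat(~alarm) = {s2, s3, s4}
Sat(~recv) = {s1, s2, s4}
Sat(~alarm | ~recv) = {s1, s2, s3, s4}
Sat(EX (~alarm | ~recv)) = {s : some successor in {s1, s2, s3, s4}} = {s1, s2, s4}
A[alarm U EX (~alarm | ~recv)]: least fixpoint, start Z0 = Sat(EX (~alarm | ~recv)) = {s1, s2, s4}, add states in Sat(alarm) with every successor in Z. Already a fixed point.
Sat(A[alarm U EX (~alarm | ~recv)]) = {s1, s2, s4}
s0 ∉ Sat(A[alarm U EX (~alarm | ~recv)]) = {s1, s2, s4}, so the formula does not hold at s0.

No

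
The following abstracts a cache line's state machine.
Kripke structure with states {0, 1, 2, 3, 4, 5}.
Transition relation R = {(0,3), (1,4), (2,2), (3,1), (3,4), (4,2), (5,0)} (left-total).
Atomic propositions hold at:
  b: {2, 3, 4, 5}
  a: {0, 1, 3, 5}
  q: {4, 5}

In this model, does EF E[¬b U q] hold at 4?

Yes

Sat(¬b) = {0, 1}
E[¬b U q]: least fixpoint, start Z0 = Sat(q) = {4, 5}, add states in Sat(¬b) with some successor in Z. Z1 = {1, 4, 5}; fixed.
Sat(E[¬b U q]) = {1, 4, 5}
EF E[¬b U q]: least fixpoint, start Z0 = {1, 4, 5}, add states with some successor in Z. Z1 = {1, 3, 4, 5}; Z2 = {0, 1, 3, 4, 5}; fixed.
Sat(EF E[¬b U q]) = {0, 1, 3, 4, 5}
4 ∈ Sat(EF E[¬b U q]) = {0, 1, 3, 4, 5}, so the formula holds at 4.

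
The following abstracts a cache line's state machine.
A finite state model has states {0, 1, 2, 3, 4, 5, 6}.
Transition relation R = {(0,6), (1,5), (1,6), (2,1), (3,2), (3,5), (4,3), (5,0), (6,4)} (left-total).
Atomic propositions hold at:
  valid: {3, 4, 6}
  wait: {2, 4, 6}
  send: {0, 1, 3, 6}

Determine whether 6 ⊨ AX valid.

Yes

Sat(AX valid) = {s : every successor in {3, 4, 6}} = {0, 4, 6}
6 ∈ Sat(AX valid) = {0, 4, 6}, so the formula holds at 6.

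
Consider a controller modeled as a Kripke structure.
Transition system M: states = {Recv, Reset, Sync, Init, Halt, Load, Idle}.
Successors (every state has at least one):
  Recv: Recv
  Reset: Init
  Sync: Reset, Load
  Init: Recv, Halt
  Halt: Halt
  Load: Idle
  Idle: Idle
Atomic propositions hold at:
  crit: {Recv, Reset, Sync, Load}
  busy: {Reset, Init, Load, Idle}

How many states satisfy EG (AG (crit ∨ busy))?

Sat(crit ∨ busy) = {Recv, Reset, Sync, Init, Load, Idle}
AG (crit ∨ busy): greatest fixpoint, start Z0 = {Recv, Reset, Sync, Init, Load, Idle}, keep only states in Sat with every successor in Z. Z1 = {Recv, Reset, Sync, Load, Idle}; Z2 = {Recv, Sync, Load, Idle}; Z3 = {Recv, Load, Idle}; fixed.
Sat(AG (crit ∨ busy)) = {Recv, Load, Idle}
EG (AG (crit ∨ busy)): greatest fixpoint, start Z0 = {Recv, Load, Idle}, keep only states in Sat with some successor in Z. Already a fixed point.
Sat(EG (AG (crit ∨ busy))) = {Recv, Load, Idle}
|Sat(EG (AG (crit ∨ busy)))| = |{Recv, Load, Idle}| = 3.

3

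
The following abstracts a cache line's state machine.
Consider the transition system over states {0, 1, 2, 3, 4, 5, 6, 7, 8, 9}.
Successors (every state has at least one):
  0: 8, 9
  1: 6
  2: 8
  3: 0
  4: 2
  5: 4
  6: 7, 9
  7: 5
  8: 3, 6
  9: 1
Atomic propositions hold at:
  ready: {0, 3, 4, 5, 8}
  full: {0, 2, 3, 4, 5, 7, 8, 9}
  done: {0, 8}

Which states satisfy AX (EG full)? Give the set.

EG full: greatest fixpoint, start Z0 = {0, 2, 3, 4, 5, 7, 8, 9}, keep only states in Sat with some successor in Z. Z1 = {0, 2, 3, 4, 5, 7, 8}; fixed.
Sat(EG full) = {0, 2, 3, 4, 5, 7, 8}
Sat(AX (EG full)) = {s : every successor in {0, 2, 3, 4, 5, 7, 8}} = {2, 3, 4, 5, 7}

{2, 3, 4, 5, 7}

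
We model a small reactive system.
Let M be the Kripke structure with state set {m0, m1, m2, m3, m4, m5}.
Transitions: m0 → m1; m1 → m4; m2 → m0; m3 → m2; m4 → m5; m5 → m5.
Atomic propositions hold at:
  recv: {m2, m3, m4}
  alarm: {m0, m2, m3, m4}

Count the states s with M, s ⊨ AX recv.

Sat(AX recv) = {s : every successor in {m2, m3, m4}} = {m1, m3}
|Sat(AX recv)| = |{m1, m3}| = 2.

2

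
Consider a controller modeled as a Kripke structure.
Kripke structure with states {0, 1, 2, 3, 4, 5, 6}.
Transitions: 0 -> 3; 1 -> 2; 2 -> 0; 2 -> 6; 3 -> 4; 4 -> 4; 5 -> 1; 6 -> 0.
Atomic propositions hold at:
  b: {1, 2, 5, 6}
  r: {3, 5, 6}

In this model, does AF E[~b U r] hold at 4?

No

Sat(~b) = {0, 3, 4}
E[~b U r]: least fixpoint, start Z0 = Sat(r) = {3, 5, 6}, add states in Sat(~b) with some successor in Z. Z1 = {0, 3, 5, 6}; fixed.
Sat(E[~b U r]) = {0, 3, 5, 6}
AF E[~b U r]: least fixpoint, start Z0 = {0, 3, 5, 6}, add states with every successor in Z. Z1 = {0, 2, 3, 5, 6}; Z2 = {0, 1, 2, 3, 5, 6}; fixed.
Sat(AF E[~b U r]) = {0, 1, 2, 3, 5, 6}
4 ∉ Sat(AF E[~b U r]) = {0, 1, 2, 3, 5, 6}, so the formula does not hold at 4.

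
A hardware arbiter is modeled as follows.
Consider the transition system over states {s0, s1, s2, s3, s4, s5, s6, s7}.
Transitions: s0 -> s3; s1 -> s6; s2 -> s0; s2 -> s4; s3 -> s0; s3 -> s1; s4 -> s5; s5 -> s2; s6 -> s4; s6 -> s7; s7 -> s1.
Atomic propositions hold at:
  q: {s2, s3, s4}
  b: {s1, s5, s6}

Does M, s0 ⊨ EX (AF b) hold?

AF b: least fixpoint, start Z0 = {s1, s5, s6}, add states with every successor in Z. Z1 = {s1, s4, s5, s6, s7}; fixed.
Sat(AF b) = {s1, s4, s5, s6, s7}
Sat(EX (AF b)) = {s : some successor in {s1, s4, s5, s6, s7}} = {s1, s2, s3, s4, s6, s7}
s0 ∉ Sat(EX (AF b)) = {s1, s2, s3, s4, s6, s7}, so the formula does not hold at s0.

No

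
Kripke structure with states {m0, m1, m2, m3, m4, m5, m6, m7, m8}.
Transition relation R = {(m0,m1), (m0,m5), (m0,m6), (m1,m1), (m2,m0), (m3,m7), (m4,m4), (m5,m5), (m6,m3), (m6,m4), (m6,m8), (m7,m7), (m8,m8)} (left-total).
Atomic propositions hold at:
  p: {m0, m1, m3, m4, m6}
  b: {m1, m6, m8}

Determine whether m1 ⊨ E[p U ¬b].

No

Sat(¬b) = {m0, m2, m3, m4, m5, m7}
E[p U ¬b]: least fixpoint, start Z0 = Sat(¬b) = {m0, m2, m3, m4, m5, m7}, add states in Sat(p) with some successor in Z. Z1 = {m0, m2, m3, m4, m5, m6, m7}; fixed.
Sat(E[p U ¬b]) = {m0, m2, m3, m4, m5, m6, m7}
m1 ∉ Sat(E[p U ¬b]) = {m0, m2, m3, m4, m5, m6, m7}, so the formula does not hold at m1.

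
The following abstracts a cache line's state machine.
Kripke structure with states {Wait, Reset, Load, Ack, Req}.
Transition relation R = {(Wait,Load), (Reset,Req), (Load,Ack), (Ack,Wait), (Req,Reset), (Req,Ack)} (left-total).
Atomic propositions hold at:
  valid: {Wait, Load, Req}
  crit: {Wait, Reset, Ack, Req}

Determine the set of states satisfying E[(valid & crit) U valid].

{Wait, Load, Req}

Sat(valid & crit) = {Wait, Req}
E[(valid & crit) U valid]: least fixpoint, start Z0 = Sat(valid) = {Wait, Load, Req}, add states in Sat(valid & crit) with some successor in Z. Already a fixed point.
Sat(E[(valid & crit) U valid]) = {Wait, Load, Req}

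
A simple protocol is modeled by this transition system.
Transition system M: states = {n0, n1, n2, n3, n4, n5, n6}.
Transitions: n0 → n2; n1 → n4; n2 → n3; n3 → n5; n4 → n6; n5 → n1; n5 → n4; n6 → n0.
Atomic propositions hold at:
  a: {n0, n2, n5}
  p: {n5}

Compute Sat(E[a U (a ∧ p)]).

Sat(a ∧ p) = {n5}
E[a U (a ∧ p)]: least fixpoint, start Z0 = Sat((a ∧ p)) = {n5}, add states in Sat(a) with some successor in Z. Already a fixed point.
Sat(E[a U (a ∧ p)]) = {n5}

{n5}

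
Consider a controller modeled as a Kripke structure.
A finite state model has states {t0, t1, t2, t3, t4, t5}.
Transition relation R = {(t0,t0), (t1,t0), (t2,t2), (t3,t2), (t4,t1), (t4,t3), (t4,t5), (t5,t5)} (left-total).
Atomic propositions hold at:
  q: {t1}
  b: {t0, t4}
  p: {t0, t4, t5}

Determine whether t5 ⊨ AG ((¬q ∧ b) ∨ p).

Yes

Sat(¬q) = {t0, t2, t3, t4, t5}
Sat(¬q ∧ b) = {t0, t4}
Sat((¬q ∧ b) ∨ p) = {t0, t4, t5}
AG ((¬q ∧ b) ∨ p): greatest fixpoint, start Z0 = {t0, t4, t5}, keep only states in Sat with every successor in Z. Z1 = {t0, t5}; fixed.
Sat(AG ((¬q ∧ b) ∨ p)) = {t0, t5}
t5 ∈ Sat(AG ((¬q ∧ b) ∨ p)) = {t0, t5}, so the formula holds at t5.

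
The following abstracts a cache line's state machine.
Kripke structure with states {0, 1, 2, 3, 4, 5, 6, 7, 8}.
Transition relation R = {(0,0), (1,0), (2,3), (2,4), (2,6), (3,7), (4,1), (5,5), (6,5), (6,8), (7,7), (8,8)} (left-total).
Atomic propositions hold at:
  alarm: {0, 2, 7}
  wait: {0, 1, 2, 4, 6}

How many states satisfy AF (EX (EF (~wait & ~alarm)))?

4

Sat(~wait) = {3, 5, 7, 8}
Sat(~alarm) = {1, 3, 4, 5, 6, 8}
Sat(~wait & ~alarm) = {3, 5, 8}
EF (~wait & ~alarm): least fixpoint, start Z0 = {3, 5, 8}, add states with some successor in Z. Z1 = {2, 3, 5, 6, 8}; fixed.
Sat(EF (~wait & ~alarm)) = {2, 3, 5, 6, 8}
Sat(EX (EF (~wait & ~alarm))) = {s : some successor in {2, 3, 5, 6, 8}} = {2, 5, 6, 8}
AF (EX (EF (~wait & ~alarm))): least fixpoint, start Z0 = {2, 5, 6, 8}, add states with every successor in Z. Already a fixed point.
Sat(AF (EX (EF (~wait & ~alarm)))) = {2, 5, 6, 8}
|Sat(AF (EX (EF (~wait & ~alarm))))| = |{2, 5, 6, 8}| = 4.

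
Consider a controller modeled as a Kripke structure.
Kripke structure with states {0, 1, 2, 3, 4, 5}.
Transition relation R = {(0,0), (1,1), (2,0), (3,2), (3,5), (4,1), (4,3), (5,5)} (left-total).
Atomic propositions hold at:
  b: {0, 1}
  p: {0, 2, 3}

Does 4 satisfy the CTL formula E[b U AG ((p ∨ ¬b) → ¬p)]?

No

Sat(¬b) = {2, 3, 4, 5}
Sat(p ∨ ¬b) = {0, 2, 3, 4, 5}
Sat(¬p) = {1, 4, 5}
Sat((p ∨ ¬b) → ¬p) = {1, 4, 5}
AG ((p ∨ ¬b) → ¬p): greatest fixpoint, start Z0 = {1, 4, 5}, keep only states in Sat with every successor in Z. Z1 = {1, 5}; fixed.
Sat(AG ((p ∨ ¬b) → ¬p)) = {1, 5}
E[b U AG ((p ∨ ¬b) → ¬p)]: least fixpoint, start Z0 = Sat(AG ((p ∨ ¬b) → ¬p)) = {1, 5}, add states in Sat(b) with some successor in Z. Already a fixed point.
Sat(E[b U AG ((p ∨ ¬b) → ¬p)]) = {1, 5}
4 ∉ Sat(E[b U AG ((p ∨ ¬b) → ¬p)]) = {1, 5}, so the formula does not hold at 4.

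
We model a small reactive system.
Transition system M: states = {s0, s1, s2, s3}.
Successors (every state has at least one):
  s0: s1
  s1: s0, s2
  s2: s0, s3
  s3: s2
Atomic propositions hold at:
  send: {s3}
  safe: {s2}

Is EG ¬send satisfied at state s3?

No

Sat(¬send) = {s0, s1, s2}
EG ¬send: greatest fixpoint, start Z0 = {s0, s1, s2}, keep only states in Sat with some successor in Z. Already a fixed point.
Sat(EG ¬send) = {s0, s1, s2}
s3 ∉ Sat(EG ¬send) = {s0, s1, s2}, so the formula does not hold at s3.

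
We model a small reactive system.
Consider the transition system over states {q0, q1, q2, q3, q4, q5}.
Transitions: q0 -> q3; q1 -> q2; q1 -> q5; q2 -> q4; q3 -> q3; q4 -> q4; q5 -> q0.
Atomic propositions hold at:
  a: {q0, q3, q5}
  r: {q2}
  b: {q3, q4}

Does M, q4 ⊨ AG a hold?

No

AG a: greatest fixpoint, start Z0 = {q0, q3, q5}, keep only states in Sat with every successor in Z. Already a fixed point.
Sat(AG a) = {q0, q3, q5}
q4 ∉ Sat(AG a) = {q0, q3, q5}, so the formula does not hold at q4.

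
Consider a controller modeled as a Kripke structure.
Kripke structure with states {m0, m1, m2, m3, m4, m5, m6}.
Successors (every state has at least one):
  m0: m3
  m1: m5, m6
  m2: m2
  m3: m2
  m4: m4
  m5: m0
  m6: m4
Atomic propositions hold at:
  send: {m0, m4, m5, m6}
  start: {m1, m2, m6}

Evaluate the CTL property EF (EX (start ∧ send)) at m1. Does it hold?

Yes

Sat(start ∧ send) = {m6}
Sat(EX (start ∧ send)) = {s : some successor in {m6}} = {m1}
EF (EX (start ∧ send)): least fixpoint, start Z0 = {m1}, add states with some successor in Z. Already a fixed point.
Sat(EF (EX (start ∧ send))) = {m1}
m1 ∈ Sat(EF (EX (start ∧ send))) = {m1}, so the formula holds at m1.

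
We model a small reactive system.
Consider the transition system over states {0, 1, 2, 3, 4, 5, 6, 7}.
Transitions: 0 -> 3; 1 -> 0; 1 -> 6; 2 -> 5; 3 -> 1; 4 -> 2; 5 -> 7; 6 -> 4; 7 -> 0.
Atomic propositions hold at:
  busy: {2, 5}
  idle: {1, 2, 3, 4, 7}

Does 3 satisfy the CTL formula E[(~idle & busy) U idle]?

Sat(~idle) = {0, 5, 6}
Sat(~idle & busy) = {5}
E[(~idle & busy) U idle]: least fixpoint, start Z0 = Sat(idle) = {1, 2, 3, 4, 7}, add states in Sat(~idle & busy) with some successor in Z. Z1 = {1, 2, 3, 4, 5, 7}; fixed.
Sat(E[(~idle & busy) U idle]) = {1, 2, 3, 4, 5, 7}
3 ∈ Sat(E[(~idle & busy) U idle]) = {1, 2, 3, 4, 5, 7}, so the formula holds at 3.

Yes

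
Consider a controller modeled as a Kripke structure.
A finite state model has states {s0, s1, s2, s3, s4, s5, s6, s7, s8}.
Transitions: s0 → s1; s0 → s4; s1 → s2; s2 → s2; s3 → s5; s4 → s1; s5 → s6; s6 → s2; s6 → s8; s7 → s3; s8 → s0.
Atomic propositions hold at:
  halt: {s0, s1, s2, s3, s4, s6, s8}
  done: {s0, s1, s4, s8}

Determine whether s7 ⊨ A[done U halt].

No

A[done U halt]: least fixpoint, start Z0 = Sat(halt) = {s0, s1, s2, s3, s4, s6, s8}, add states in Sat(done) with every successor in Z. Already a fixed point.
Sat(A[done U halt]) = {s0, s1, s2, s3, s4, s6, s8}
s7 ∉ Sat(A[done U halt]) = {s0, s1, s2, s3, s4, s6, s8}, so the formula does not hold at s7.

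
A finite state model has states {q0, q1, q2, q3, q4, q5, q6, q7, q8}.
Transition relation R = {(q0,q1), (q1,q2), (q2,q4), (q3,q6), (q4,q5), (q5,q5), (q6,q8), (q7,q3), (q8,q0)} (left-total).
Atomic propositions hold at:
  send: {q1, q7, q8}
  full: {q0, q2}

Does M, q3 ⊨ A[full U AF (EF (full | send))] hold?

Sat(full | send) = {q0, q1, q2, q7, q8}
EF (full | send): least fixpoint, start Z0 = {q0, q1, q2, q7, q8}, add states with some successor in Z. Z1 = {q0, q1, q2, q6, q7, q8}; Z2 = {q0, q1, q2, q3, q6, q7, q8}; fixed.
Sat(EF (full | send)) = {q0, q1, q2, q3, q6, q7, q8}
AF (EF (full | send)): least fixpoint, start Z0 = {q0, q1, q2, q3, q6, q7, q8}, add states with every successor in Z. Already a fixed point.
Sat(AF (EF (full | send))) = {q0, q1, q2, q3, q6, q7, q8}
A[full U AF (EF (full | send))]: least fixpoint, start Z0 = Sat(AF (EF (full | send))) = {q0, q1, q2, q3, q6, q7, q8}, add states in Sat(full) with every successor in Z. Already a fixed point.
Sat(A[full U AF (EF (full | send))]) = {q0, q1, q2, q3, q6, q7, q8}
q3 ∈ Sat(A[full U AF (EF (full | send))]) = {q0, q1, q2, q3, q6, q7, q8}, so the formula holds at q3.

Yes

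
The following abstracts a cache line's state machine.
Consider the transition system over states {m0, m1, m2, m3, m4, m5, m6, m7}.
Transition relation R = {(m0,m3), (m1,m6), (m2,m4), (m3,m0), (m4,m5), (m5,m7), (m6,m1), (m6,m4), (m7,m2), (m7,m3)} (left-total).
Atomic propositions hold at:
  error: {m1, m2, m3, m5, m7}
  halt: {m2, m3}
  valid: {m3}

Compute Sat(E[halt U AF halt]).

{m0, m2, m3, m4, m5, m7}

AF halt: least fixpoint, start Z0 = {m2, m3}, add states with every successor in Z. Z1 = {m0, m2, m3, m7}; Z2 = {m0, m2, m3, m5, m7}; Z3 = {m0, m2, m3, m4, m5, m7}; fixed.
Sat(AF halt) = {m0, m2, m3, m4, m5, m7}
E[halt U AF halt]: least fixpoint, start Z0 = Sat(AF halt) = {m0, m2, m3, m4, m5, m7}, add states in Sat(halt) with some successor in Z. Already a fixed point.
Sat(E[halt U AF halt]) = {m0, m2, m3, m4, m5, m7}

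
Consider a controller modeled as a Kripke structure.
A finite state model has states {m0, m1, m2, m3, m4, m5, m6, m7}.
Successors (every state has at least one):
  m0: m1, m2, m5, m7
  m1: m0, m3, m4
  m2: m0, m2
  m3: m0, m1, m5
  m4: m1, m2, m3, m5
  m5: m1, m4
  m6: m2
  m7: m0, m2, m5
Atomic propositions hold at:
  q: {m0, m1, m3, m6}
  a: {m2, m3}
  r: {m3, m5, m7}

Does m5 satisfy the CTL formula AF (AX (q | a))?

No

Sat(q | a) = {m0, m1, m2, m3, m6}
Sat(AX (q | a)) = {s : every successor in {m0, m1, m2, m3, m6}} = {m2, m6}
AF (AX (q | a)): least fixpoint, start Z0 = {m2, m6}, add states with every successor in Z. Already a fixed point.
Sat(AF (AX (q | a))) = {m2, m6}
m5 ∉ Sat(AF (AX (q | a))) = {m2, m6}, so the formula does not hold at m5.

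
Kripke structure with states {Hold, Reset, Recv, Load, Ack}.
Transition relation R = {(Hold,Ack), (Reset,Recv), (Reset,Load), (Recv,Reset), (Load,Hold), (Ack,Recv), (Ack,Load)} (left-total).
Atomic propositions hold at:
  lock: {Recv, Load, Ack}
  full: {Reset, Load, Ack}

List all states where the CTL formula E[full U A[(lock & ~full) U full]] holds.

Sat(~full) = {Hold, Recv}
Sat(lock & ~full) = {Recv}
A[(lock & ~full) U full]: least fixpoint, start Z0 = Sat(full) = {Reset, Load, Ack}, add states in Sat(lock & ~full) with every successor in Z. Z1 = {Reset, Recv, Load, Ack}; fixed.
Sat(A[(lock & ~full) U full]) = {Reset, Recv, Load, Ack}
E[full U A[(lock & ~full) U full]]: least fixpoint, start Z0 = Sat(A[(lock & ~full) U full]) = {Reset, Recv, Load, Ack}, add states in Sat(full) with some successor in Z. Already a fixed point.
Sat(E[full U A[(lock & ~full) U full]]) = {Reset, Recv, Load, Ack}

{Reset, Recv, Load, Ack}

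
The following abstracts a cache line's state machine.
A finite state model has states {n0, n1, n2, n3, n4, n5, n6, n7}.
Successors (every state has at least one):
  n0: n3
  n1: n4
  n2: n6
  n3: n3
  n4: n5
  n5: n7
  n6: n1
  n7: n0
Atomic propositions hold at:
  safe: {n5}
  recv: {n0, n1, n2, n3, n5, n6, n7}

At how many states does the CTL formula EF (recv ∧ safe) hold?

5

Sat(recv ∧ safe) = {n5}
EF (recv ∧ safe): least fixpoint, start Z0 = {n5}, add states with some successor in Z. Z1 = {n4, n5}; Z2 = {n1, n4, n5}; Z3 = {n1, n4, n5, n6}; Z4 = {n1, n2, n4, n5, n6}; fixed.
Sat(EF (recv ∧ safe)) = {n1, n2, n4, n5, n6}
|Sat(EF (recv ∧ safe))| = |{n1, n2, n4, n5, n6}| = 5.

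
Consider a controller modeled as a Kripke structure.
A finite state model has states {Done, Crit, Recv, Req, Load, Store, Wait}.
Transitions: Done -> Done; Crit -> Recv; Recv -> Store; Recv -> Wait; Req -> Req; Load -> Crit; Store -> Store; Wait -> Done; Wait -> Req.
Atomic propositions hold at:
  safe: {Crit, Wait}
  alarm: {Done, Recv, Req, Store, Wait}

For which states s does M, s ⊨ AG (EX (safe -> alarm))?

Sat(safe -> alarm) = {Done, Recv, Req, Load, Store, Wait}
Sat(EX (safe -> alarm)) = {s : some successor in {Done, Recv, Req, Load, Store, Wait}} = {Done, Crit, Recv, Req, Store, Wait}
AG (EX (safe -> alarm)): greatest fixpoint, start Z0 = {Done, Crit, Recv, Req, Store, Wait}, keep only states in Sat with every successor in Z. Already a fixed point.
Sat(AG (EX (safe -> alarm))) = {Done, Crit, Recv, Req, Store, Wait}

{Done, Crit, Recv, Req, Store, Wait}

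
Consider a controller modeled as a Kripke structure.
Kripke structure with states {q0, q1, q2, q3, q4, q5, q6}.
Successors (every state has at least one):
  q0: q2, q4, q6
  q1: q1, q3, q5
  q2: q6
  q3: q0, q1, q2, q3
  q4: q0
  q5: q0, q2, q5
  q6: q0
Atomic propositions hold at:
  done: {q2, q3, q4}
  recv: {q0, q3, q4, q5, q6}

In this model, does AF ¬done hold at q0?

Yes

Sat(¬done) = {q0, q1, q5, q6}
AF ¬done: least fixpoint, start Z0 = {q0, q1, q5, q6}, add states with every successor in Z. Z1 = {q0, q1, q2, q4, q5, q6}; fixed.
Sat(AF ¬done) = {q0, q1, q2, q4, q5, q6}
q0 ∈ Sat(AF ¬done) = {q0, q1, q2, q4, q5, q6}, so the formula holds at q0.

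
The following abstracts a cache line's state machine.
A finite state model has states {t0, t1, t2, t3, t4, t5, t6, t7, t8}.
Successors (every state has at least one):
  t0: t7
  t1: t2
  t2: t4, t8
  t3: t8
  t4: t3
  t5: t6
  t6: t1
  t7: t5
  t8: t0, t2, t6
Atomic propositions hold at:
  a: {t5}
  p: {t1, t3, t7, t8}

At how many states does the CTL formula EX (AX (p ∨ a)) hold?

Sat(p ∨ a) = {t1, t3, t5, t7, t8}
Sat(AX (p ∨ a)) = {s : every successor in {t1, t3, t5, t7, t8}} = {t0, t3, t4, t6, t7}
Sat(EX (AX (p ∨ a))) = {s : some successor in {t0, t3, t4, t6, t7}} = {t0, t2, t4, t5, t8}
|Sat(EX (AX (p ∨ a)))| = |{t0, t2, t4, t5, t8}| = 5.

5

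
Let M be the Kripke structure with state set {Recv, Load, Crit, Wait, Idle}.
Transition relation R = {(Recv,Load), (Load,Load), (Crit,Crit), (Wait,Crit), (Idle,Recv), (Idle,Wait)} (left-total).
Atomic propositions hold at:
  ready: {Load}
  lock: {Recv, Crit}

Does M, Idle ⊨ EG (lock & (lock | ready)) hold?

No

Sat(lock | ready) = {Recv, Load, Crit}
Sat(lock & (lock | ready)) = {Recv, Crit}
EG (lock & (lock | ready)): greatest fixpoint, start Z0 = {Recv, Crit}, keep only states in Sat with some successor in Z. Z1 = {Crit}; fixed.
Sat(EG (lock & (lock | ready))) = {Crit}
Idle ∉ Sat(EG (lock & (lock | ready))) = {Crit}, so the formula does not hold at Idle.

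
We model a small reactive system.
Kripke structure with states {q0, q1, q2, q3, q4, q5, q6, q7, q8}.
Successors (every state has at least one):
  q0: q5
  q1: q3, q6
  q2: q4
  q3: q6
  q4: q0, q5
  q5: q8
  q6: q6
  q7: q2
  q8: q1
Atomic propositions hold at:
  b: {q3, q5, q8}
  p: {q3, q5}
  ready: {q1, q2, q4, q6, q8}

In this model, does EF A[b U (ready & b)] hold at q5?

Sat(ready & b) = {q8}
A[b U (ready & b)]: least fixpoint, start Z0 = Sat((ready & b)) = {q8}, add states in Sat(b) with every successor in Z. Z1 = {q5, q8}; fixed.
Sat(A[b U (ready & b)]) = {q5, q8}
EF A[b U (ready & b)]: least fixpoint, start Z0 = {q5, q8}, add states with some successor in Z. Z1 = {q0, q4, q5, q8}; Z2 = {q0, q2, q4, q5, q8}; Z3 = {q0, q2, q4, q5, q7, q8}; fixed.
Sat(EF A[b U (ready & b)]) = {q0, q2, q4, q5, q7, q8}
q5 ∈ Sat(EF A[b U (ready & b)]) = {q0, q2, q4, q5, q7, q8}, so the formula holds at q5.

Yes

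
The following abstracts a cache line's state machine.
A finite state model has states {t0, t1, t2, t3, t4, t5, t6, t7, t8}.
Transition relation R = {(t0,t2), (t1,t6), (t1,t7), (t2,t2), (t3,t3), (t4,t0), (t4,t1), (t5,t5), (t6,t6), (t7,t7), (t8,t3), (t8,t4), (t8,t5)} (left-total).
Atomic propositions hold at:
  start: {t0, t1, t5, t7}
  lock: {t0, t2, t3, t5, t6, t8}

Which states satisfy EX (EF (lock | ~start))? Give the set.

Sat(~start) = {t2, t3, t4, t6, t8}
Sat(lock | ~start) = {t0, t2, t3, t4, t5, t6, t8}
EF (lock | ~start): least fixpoint, start Z0 = {t0, t2, t3, t4, t5, t6, t8}, add states with some successor in Z. Z1 = {t0, t1, t2, t3, t4, t5, t6, t8}; fixed.
Sat(EF (lock | ~start)) = {t0, t1, t2, t3, t4, t5, t6, t8}
Sat(EX (EF (lock | ~start))) = {s : some successor in {t0, t1, t2, t3, t4, t5, t6, t8}} = {t0, t1, t2, t3, t4, t5, t6, t8}

{t0, t1, t2, t3, t4, t5, t6, t8}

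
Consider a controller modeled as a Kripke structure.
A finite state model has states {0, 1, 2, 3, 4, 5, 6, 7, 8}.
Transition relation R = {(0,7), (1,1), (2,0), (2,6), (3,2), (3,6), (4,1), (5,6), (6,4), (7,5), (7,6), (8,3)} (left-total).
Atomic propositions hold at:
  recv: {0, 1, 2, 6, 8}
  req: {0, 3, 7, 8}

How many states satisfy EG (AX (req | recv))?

2

Sat(req | recv) = {0, 1, 2, 3, 6, 7, 8}
Sat(AX (req | recv)) = {s : every successor in {0, 1, 2, 3, 6, 7, 8}} = {0, 1, 2, 3, 4, 5, 8}
EG (AX (req | recv)): greatest fixpoint, start Z0 = {0, 1, 2, 3, 4, 5, 8}, keep only states in Sat with some successor in Z. Z1 = {1, 2, 3, 4, 8}; Z2 = {1, 3, 4, 8}; Z3 = {1, 4, 8}; Z4 = {1, 4}; fixed.
Sat(EG (AX (req | recv))) = {1, 4}
|Sat(EG (AX (req | recv)))| = |{1, 4}| = 2.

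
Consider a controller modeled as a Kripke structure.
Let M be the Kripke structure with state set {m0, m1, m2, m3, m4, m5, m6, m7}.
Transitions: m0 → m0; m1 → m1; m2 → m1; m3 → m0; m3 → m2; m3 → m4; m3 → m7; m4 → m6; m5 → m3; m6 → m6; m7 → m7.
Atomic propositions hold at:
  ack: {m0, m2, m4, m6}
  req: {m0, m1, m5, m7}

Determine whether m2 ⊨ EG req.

No

EG req: greatest fixpoint, start Z0 = {m0, m1, m5, m7}, keep only states in Sat with some successor in Z. Z1 = {m0, m1, m7}; fixed.
Sat(EG req) = {m0, m1, m7}
m2 ∉ Sat(EG req) = {m0, m1, m7}, so the formula does not hold at m2.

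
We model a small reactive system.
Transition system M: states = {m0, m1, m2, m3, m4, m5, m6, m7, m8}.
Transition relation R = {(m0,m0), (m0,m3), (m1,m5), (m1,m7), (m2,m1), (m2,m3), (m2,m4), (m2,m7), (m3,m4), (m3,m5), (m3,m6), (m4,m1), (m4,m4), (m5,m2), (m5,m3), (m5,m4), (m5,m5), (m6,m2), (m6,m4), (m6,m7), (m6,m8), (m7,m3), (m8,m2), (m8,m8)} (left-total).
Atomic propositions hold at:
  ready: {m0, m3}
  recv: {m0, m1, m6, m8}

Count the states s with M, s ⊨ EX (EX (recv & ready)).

1

Sat(recv & ready) = {m0}
Sat(EX (recv & ready)) = {s : some successor in {m0}} = {m0}
Sat(EX (EX (recv & ready))) = {s : some successor in {m0}} = {m0}
|Sat(EX (EX (recv & ready)))| = |{m0}| = 1.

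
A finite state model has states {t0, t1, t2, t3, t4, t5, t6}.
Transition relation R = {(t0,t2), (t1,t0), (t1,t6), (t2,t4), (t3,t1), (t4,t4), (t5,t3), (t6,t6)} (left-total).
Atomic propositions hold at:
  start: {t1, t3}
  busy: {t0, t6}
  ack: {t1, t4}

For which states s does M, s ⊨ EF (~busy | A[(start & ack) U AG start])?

Sat(~busy) = {t1, t2, t3, t4, t5}
Sat(start & ack) = {t1}
AG start: greatest fixpoint, start Z0 = {t1, t3}, keep only states in Sat with every successor in Z. Z1 = {t3}; Z2 = ∅; fixed.
Sat(AG start) = ∅
A[(start & ack) U AG start]: least fixpoint, start Z0 = Sat(AG start) = ∅, add states in Sat(start & ack) with every successor in Z. Already a fixed point.
Sat(A[(start & ack) U AG start]) = ∅
Sat(~busy | A[(start & ack) U AG start]) = {t1, t2, t3, t4, t5}
EF (~busy | A[(start & ack) U AG start]): least fixpoint, start Z0 = {t1, t2, t3, t4, t5}, add states with some successor in Z. Z1 = {t0, t1, t2, t3, t4, t5}; fixed.
Sat(EF (~busy | A[(start & ack) U AG start])) = {t0, t1, t2, t3, t4, t5}

{t0, t1, t2, t3, t4, t5}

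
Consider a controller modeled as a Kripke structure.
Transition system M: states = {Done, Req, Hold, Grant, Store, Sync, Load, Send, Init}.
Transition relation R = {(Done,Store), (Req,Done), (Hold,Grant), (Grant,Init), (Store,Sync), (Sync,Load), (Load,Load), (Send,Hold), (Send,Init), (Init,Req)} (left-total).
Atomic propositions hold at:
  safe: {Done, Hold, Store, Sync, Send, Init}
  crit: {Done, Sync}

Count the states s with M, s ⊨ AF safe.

8

AF safe: least fixpoint, start Z0 = {Done, Hold, Store, Sync, Send, Init}, add states with every successor in Z. Z1 = {Done, Req, Hold, Grant, Store, Sync, Send, Init}; fixed.
Sat(AF safe) = {Done, Req, Hold, Grant, Store, Sync, Send, Init}
|Sat(AF safe)| = |{Done, Req, Hold, Grant, Store, Sync, Send, Init}| = 8.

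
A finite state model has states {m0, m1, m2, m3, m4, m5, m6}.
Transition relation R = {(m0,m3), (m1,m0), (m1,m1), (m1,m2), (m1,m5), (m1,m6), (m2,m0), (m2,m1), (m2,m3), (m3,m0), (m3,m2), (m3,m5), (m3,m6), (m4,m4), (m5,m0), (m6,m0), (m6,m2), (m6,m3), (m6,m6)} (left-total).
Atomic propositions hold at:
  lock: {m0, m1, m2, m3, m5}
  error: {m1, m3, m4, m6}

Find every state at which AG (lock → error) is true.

Sat(lock → error) = {m1, m3, m4, m6}
AG (lock → error): greatest fixpoint, start Z0 = {m1, m3, m4, m6}, keep only states in Sat with every successor in Z. Z1 = {m4}; fixed.
Sat(AG (lock → error)) = {m4}

{m4}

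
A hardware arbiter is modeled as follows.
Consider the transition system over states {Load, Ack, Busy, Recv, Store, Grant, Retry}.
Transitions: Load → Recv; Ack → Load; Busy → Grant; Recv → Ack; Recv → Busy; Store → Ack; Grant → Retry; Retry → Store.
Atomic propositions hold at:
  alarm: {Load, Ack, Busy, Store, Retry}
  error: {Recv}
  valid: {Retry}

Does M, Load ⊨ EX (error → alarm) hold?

No

Sat(error → alarm) = {Load, Ack, Busy, Store, Grant, Retry}
Sat(EX (error → alarm)) = {s : some successor in {Load, Ack, Busy, Store, Grant, Retry}} = {Ack, Busy, Recv, Store, Grant, Retry}
Load ∉ Sat(EX (error → alarm)) = {Ack, Busy, Recv, Store, Grant, Retry}, so the formula does not hold at Load.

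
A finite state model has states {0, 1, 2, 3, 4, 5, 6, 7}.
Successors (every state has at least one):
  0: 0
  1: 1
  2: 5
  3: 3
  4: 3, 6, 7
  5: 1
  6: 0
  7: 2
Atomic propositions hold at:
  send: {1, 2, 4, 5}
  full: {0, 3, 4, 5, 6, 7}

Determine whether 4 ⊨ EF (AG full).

Yes

AG full: greatest fixpoint, start Z0 = {0, 3, 4, 5, 6, 7}, keep only states in Sat with every successor in Z. Z1 = {0, 3, 4, 6}; Z2 = {0, 3, 6}; fixed.
Sat(AG full) = {0, 3, 6}
EF (AG full): least fixpoint, start Z0 = {0, 3, 6}, add states with some successor in Z. Z1 = {0, 3, 4, 6}; fixed.
Sat(EF (AG full)) = {0, 3, 4, 6}
4 ∈ Sat(EF (AG full)) = {0, 3, 4, 6}, so the formula holds at 4.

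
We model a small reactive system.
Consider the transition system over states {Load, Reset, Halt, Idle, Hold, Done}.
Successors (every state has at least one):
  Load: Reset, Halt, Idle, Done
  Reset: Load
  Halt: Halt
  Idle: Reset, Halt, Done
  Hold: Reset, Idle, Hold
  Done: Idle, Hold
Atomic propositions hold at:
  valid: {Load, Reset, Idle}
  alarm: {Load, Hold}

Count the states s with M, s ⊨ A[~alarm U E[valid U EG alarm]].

Sat(~alarm) = {Reset, Halt, Idle, Done}
EG alarm: greatest fixpoint, start Z0 = {Load, Hold}, keep only states in Sat with some successor in Z. Z1 = {Hold}; fixed.
Sat(EG alarm) = {Hold}
E[valid U EG alarm]: least fixpoint, start Z0 = Sat(EG alarm) = {Hold}, add states in Sat(valid) with some successor in Z. Already a fixed point.
Sat(E[valid U EG alarm]) = {Hold}
A[~alarm U E[valid U EG alarm]]: least fixpoint, start Z0 = Sat(E[valid U EG alarm]) = {Hold}, add states in Sat(~alarm) with every successor in Z. Already a fixed point.
Sat(A[~alarm U E[valid U EG alarm]]) = {Hold}
|Sat(A[~alarm U E[valid U EG alarm]])| = |{Hold}| = 1.

1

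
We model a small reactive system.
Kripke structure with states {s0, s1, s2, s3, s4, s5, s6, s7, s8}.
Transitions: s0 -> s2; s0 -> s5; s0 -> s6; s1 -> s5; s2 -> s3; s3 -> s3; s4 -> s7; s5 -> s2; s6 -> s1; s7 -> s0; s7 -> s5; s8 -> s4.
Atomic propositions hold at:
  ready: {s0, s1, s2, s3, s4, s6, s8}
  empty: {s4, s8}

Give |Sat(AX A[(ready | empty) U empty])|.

1

Sat(ready | empty) = {s0, s1, s2, s3, s4, s6, s8}
A[(ready | empty) U empty]: least fixpoint, start Z0 = Sat(empty) = {s4, s8}, add states in Sat(ready | empty) with every successor in Z. Already a fixed point.
Sat(A[(ready | empty) U empty]) = {s4, s8}
Sat(AX A[(ready | empty) U empty]) = {s : every successor in {s4, s8}} = {s8}
|Sat(AX A[(ready | empty) U empty])| = |{s8}| = 1.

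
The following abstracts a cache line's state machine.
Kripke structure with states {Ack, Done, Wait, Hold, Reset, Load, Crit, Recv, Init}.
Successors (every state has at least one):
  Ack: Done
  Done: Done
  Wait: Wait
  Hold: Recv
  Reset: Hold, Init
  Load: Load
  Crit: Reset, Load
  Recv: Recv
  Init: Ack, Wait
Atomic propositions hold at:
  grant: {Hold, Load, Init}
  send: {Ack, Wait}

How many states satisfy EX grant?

3

Sat(EX grant) = {s : some successor in {Hold, Load, Init}} = {Reset, Load, Crit}
|Sat(EX grant)| = |{Reset, Load, Crit}| = 3.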